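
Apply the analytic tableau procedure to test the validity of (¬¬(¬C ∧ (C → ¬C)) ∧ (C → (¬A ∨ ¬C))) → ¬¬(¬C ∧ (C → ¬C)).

Assume the negation and expand:
Initial set: {¬((¬¬(¬C ∧ (C → ¬C)) ∧ (C → (¬A ∨ ¬C))) → ¬¬(¬C ∧ (C → ¬C)))}.
¬((¬¬(¬C ∧ (C → ¬C)) ∧ (C → (¬A ∨ ¬C))) → ¬¬(¬C ∧ (C → ¬C))): α-rule — add (¬¬(¬C ∧ (C → ¬C)) ∧ (C → (¬A ∨ ¬C))), ¬¬¬(¬C ∧ (C → ¬C)).
(¬¬(¬C ∧ (C → ¬C)) ∧ (C → (¬A ∨ ¬C))): α-rule — add ¬¬(¬C ∧ (C → ¬C)), (C → (¬A ∨ ¬C)).
¬¬¬(¬C ∧ (C → ¬C)): drop double negation, giving ¬(¬C ∧ (C → ¬C)).
¬¬(¬C ∧ (C → ¬C)): drop double negation, giving (¬C ∧ (C → ¬C)).
(¬C ∧ (C → ¬C)): α-rule — add ¬C, (C → ¬C).
(C → (¬A ∨ ¬C)): β-rule — branch into ¬C  //  (¬A ∨ ¬C).
  branch 1 (add ¬C):
    ¬(¬C ∧ (C → ¬C)): β-rule — branch into ¬¬C  //  ¬(C → ¬C).
      branch 1.1 (add ¬¬C):
        × closes — contains both C and ¬C.
      branch 1.2 (add ¬(C → ¬C)):
        ¬(C → ¬C): α-rule — add C, ¬¬C.
        × closes — contains both C and ¬C.
  branch 2 (add (¬A ∨ ¬C)):
    ¬(¬C ∧ (C → ¬C)): β-rule — branch into ¬¬C  //  ¬(C → ¬C).
      branch 2.1 (add ¬¬C):
        × closes — contains both C and ¬C.
      branch 2.2 (add ¬(C → ¬C)):
        ¬(C → ¬C): α-rule — add C, ¬¬C.
        × closes — contains both C and ¬C.
All 4 branches close.
Every branch closed, so the negation is unsatisfiable and the formula is valid.

Valid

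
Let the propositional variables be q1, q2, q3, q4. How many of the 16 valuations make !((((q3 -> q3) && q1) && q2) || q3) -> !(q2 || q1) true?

Initial set: {(!((((q3 -> q3) && q1) && q2) || q3) -> !(q2 || q1))}.
(!((((q3 -> q3) && q1) && q2) || q3) -> !(q2 || q1)): β-rule — branch into !!((((q3 -> q3) && q1) && q2) || q3)  //  !(q2 || q1).
  branch 1 (add !!((((q3 -> q3) && q1) && q2) || q3)):
    !!((((q3 -> q3) && q1) && q2) || q3): β-rule — branch into (((q3 -> q3) && q1) && q2)  //  q3.
      branch 1.1 (add (((q3 -> q3) && q1) && q2)):
        (((q3 -> q3) && q1) && q2): α-rule — add ((q3 -> q3) && q1), q2.
        ((q3 -> q3) && q1): α-rule — add (q3 -> q3), q1.
        (q3 -> q3): β-rule — branch into !q3  //  q3.
          branch 1.1.1 (add !q3):
            ○ open, literals {q1=T, q2=T, q3=F}.
          branch 1.1.2 (add q3):
            ○ open, literals {q1=T, q2=T, q3=T}.
      branch 1.2 (add q3):
        ○ open, literals {q3=T}.
  branch 2 (add !(q2 || q1)):
    !(q2 || q1): α-rule — add !q2, !q1.
    ○ open, literals {q1=F, q2=F}.
0 branches closed, 4 open.
Each open branch fixes some atoms; the unmentioned ones are free. Counting distinct full assignments: branch {q1=T, q2=T, q3=F} (q4) contributes 2 new; branch {q1=T, q2=T, q3=T} (q4) contributes 2 new; branch {q3=T} (q1, q2, q4) contributes 6 new; branch {q1=F, q2=F} (q3, q4) contributes 2 new. Total: 12.

12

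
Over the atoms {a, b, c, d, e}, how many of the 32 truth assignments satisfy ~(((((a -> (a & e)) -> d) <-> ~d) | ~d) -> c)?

Initial set: {~(((((a -> (a & e)) -> d) <-> ~d) | ~d) -> c)}.
~(((((a -> (a & e)) -> d) <-> ~d) | ~d) -> c): α-rule — add ((((a -> (a & e)) -> d) <-> ~d) | ~d), ~c.
((((a -> (a & e)) -> d) <-> ~d) | ~d): β-rule — branch into (((a -> (a & e)) -> d) <-> ~d)  //  ~d.
  branch 1 (add (((a -> (a & e)) -> d) <-> ~d)):
    (((a -> (a & e)) -> d) <-> ~d): β-rule — branch into ((a -> (a & e)) -> d), ~d  //  ~((a -> (a & e)) -> d), ~~d.
      branch 1.1 (add ((a -> (a & e)) -> d), ~d):
        ((a -> (a & e)) -> d): β-rule — branch into ~(a -> (a & e))  //  d.
          branch 1.1.1 (add ~(a -> (a & e))):
            ~(a -> (a & e)): α-rule — add a, ~(a & e).
            ~(a & e): β-rule — branch into ~a  //  ~e.
              branch 1.1.1.1 (add ~a):
                × closes — contains both a and ~a.
              branch 1.1.1.2 (add ~e):
                ○ open, literals {a=T, c=F, d=F, e=F}.
          branch 1.1.2 (add d):
            × closes — contains both d and ~d.
      branch 1.2 (add ~((a -> (a & e)) -> d), ~~d):
        ~((a -> (a & e)) -> d): α-rule — add (a -> (a & e)), ~d.
        × closes — contains both d and ~d.
  branch 2 (add ~d):
    ○ open, literals {c=F, d=F}.
3 branches closed, 2 open.
Each open branch fixes some atoms; the unmentioned ones are free. Counting distinct full assignments: branch {a=T, c=F, d=F, e=F} (b) contributes 2 new; branch {c=F, d=F} (a, b, e) contributes 6 new. Total: 8.

8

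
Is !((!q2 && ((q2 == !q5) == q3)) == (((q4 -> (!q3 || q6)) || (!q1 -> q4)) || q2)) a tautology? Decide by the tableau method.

Not valid

Assume the negation and expand:
Initial set: {!!((!q2 && ((q2 == !q5) == q3)) == (((q4 -> (!q3 || q6)) || (!q1 -> q4)) || q2))}.
!!((!q2 && ((q2 == !q5) == q3)) == (((q4 -> (!q3 || q6)) || (!q1 -> q4)) || q2)): β-rule — branch into (!q2 && ((q2 == !q5) == q3)), (((q4 -> (!q3 || q6)) || (!q1 -> q4)) || q2)  //  !(!q2 && ((q2 == !q5) == q3)), !(((q4 -> (!q3 || q6)) || (!q1 -> q4)) || q2).
  branch 1 (add (!q2 && ((q2 == !q5) == q3)), (((q4 -> (!q3 || q6)) || (!q1 -> q4)) || q2)):
    (!q2 && ((q2 == !q5) == q3)): α-rule — add !q2, ((q2 == !q5) == q3).
    (((q4 -> (!q3 || q6)) || (!q1 -> q4)) || q2): β-rule — branch into ((q4 -> (!q3 || q6)) || (!q1 -> q4))  //  q2.
      branch 1.1 (add ((q4 -> (!q3 || q6)) || (!q1 -> q4))):
        ((q2 == !q5) == q3): β-rule — branch into (q2 == !q5), q3  //  !(q2 == !q5), !q3.
          branch 1.1.1 (add (q2 == !q5), q3):
            ((q4 -> (!q3 || q6)) || (!q1 -> q4)): β-rule — branch into (q4 -> (!q3 || q6))  //  (!q1 -> q4).
              branch 1.1.1.1 (add (q4 -> (!q3 || q6))):
                (q2 == !q5): β-rule — branch into q2, !q5  //  !q2, !!q5.
                  branch 1.1.1.1.1 (add q2, !q5):
                    × closes — contains both q2 and !q2.
                  branch 1.1.1.1.2 (add !q2, !!q5):
                    (q4 -> (!q3 || q6)): β-rule — branch into !q4  //  (!q3 || q6).
                      branch 1.1.1.1.2.1 (add !q4):
                        ○ open, literals {q2=0, q3=1, q4=0, q5=1}.
                      branch 1.1.1.1.2.2 (add (!q3 || q6)):
                        (!q3 || q6): β-rule — branch into !q3  //  q6.
                          branch 1.1.1.1.2.2.1 (add !q3):
                            × closes — contains both q3 and !q3.
                          branch 1.1.1.1.2.2.2 (add q6):
                            ○ open, literals {q2=0, q3=1, q5=1, q6=1}.
              branch 1.1.1.2 (add (!q1 -> q4)):
                (q2 == !q5): β-rule — branch into q2, !q5  //  !q2, !!q5.
                  branch 1.1.1.2.1 (add q2, !q5):
                    × closes — contains both q2 and !q2.
                  branch 1.1.1.2.2 (add !q2, !!q5):
                    (!q1 -> q4): β-rule — branch into !!q1  //  q4.
                      branch 1.1.1.2.2.1 (add !!q1):
                        ○ open, literals {q1=1, q2=0, q3=1, q5=1}.
                      branch 1.1.1.2.2.2 (add q4):
                        ○ open, literals {q2=0, q3=1, q4=1, q5=1}.
          branch 1.1.2 (add !(q2 == !q5), !q3):
            ((q4 -> (!q3 || q6)) || (!q1 -> q4)): β-rule — branch into (q4 -> (!q3 || q6))  //  (!q1 -> q4).
              branch 1.1.2.1 (add (q4 -> (!q3 || q6))):
                !(q2 == !q5): β-rule — branch into q2, !!q5  //  !q2, !q5.
                  branch 1.1.2.1.1 (add q2, !!q5):
                    × closes — contains both q2 and !q2.
                  branch 1.1.2.1.2 (add !q2, !q5):
                    (q4 -> (!q3 || q6)): β-rule — branch into !q4  //  (!q3 || q6).
                      branch 1.1.2.1.2.1 (add !q4):
                        ○ open, literals {q2=0, q3=0, q4=0, q5=0}.
                      branch 1.1.2.1.2.2 (add (!q3 || q6)):
                        (!q3 || q6): β-rule — branch into !q3  //  q6.
                          branch 1.1.2.1.2.2.1 (add !q3):
                            ○ open, literals {q2=0, q3=0, q5=0}.
                          branch 1.1.2.1.2.2.2 (add q6):
                            ○ open, literals {q2=0, q3=0, q5=0, q6=1}.
              branch 1.1.2.2 (add (!q1 -> q4)):
                !(q2 == !q5): β-rule — branch into q2, !!q5  //  !q2, !q5.
                  branch 1.1.2.2.1 (add q2, !!q5):
                    × closes — contains both q2 and !q2.
                  branch 1.1.2.2.2 (add !q2, !q5):
                    (!q1 -> q4): β-rule — branch into !!q1  //  q4.
                      branch 1.1.2.2.2.1 (add !!q1):
                        ○ open, literals {q1=1, q2=0, q3=0, q5=0}.
                      branch 1.1.2.2.2.2 (add q4):
                        ○ open, literals {q2=0, q3=0, q4=1, q5=0}.
      branch 1.2 (add q2):
        × closes — contains both q2 and !q2.
  branch 2 (add !(!q2 && ((q2 == !q5) == q3)), !(((q4 -> (!q3 || q6)) || (!q1 -> q4)) || q2)):
    !(((q4 -> (!q3 || q6)) || (!q1 -> q4)) || q2): α-rule — add !((q4 -> (!q3 || q6)) || (!q1 -> q4)), !q2.
    !((q4 -> (!q3 || q6)) || (!q1 -> q4)): α-rule — add !(q4 -> (!q3 || q6)), !(!q1 -> q4).
    !(q4 -> (!q3 || q6)): α-rule — add q4, !(!q3 || q6).
    !(!q1 -> q4): α-rule — add !q1, !q4.
    × closes — contains both q4 and !q4.
7 branches closed, 9 open.
An open branch gives a countermodel: q2=0, q3=1, q4=0, q5=1 (unmentioned atoms arbitrary); under it the original formula is false.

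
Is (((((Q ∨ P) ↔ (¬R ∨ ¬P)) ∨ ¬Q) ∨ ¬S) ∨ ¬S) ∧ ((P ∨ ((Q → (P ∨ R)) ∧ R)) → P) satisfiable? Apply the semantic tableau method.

Satisfiable

Initial set: {((((((Q ∨ P) ↔ (¬R ∨ ¬P)) ∨ ¬Q) ∨ ¬S) ∨ ¬S) ∧ ((P ∨ ((Q → (P ∨ R)) ∧ R)) → P))}.
((((((Q ∨ P) ↔ (¬R ∨ ¬P)) ∨ ¬Q) ∨ ¬S) ∨ ¬S) ∧ ((P ∨ ((Q → (P ∨ R)) ∧ R)) → P)): α-rule — add (((((Q ∨ P) ↔ (¬R ∨ ¬P)) ∨ ¬Q) ∨ ¬S) ∨ ¬S), ((P ∨ ((Q → (P ∨ R)) ∧ R)) → P).
(((((Q ∨ P) ↔ (¬R ∨ ¬P)) ∨ ¬Q) ∨ ¬S) ∨ ¬S): β-rule — branch into ((((Q ∨ P) ↔ (¬R ∨ ¬P)) ∨ ¬Q) ∨ ¬S)  //  ¬S.
  branch 1 (add ((((Q ∨ P) ↔ (¬R ∨ ¬P)) ∨ ¬Q) ∨ ¬S)):
    ((P ∨ ((Q → (P ∨ R)) ∧ R)) → P): β-rule — branch into ¬(P ∨ ((Q → (P ∨ R)) ∧ R))  //  P.
      branch 1.1 (add ¬(P ∨ ((Q → (P ∨ R)) ∧ R))):
        ¬(P ∨ ((Q → (P ∨ R)) ∧ R)): α-rule — add ¬P, ¬((Q → (P ∨ R)) ∧ R).
        ((((Q ∨ P) ↔ (¬R ∨ ¬P)) ∨ ¬Q) ∨ ¬S): β-rule — branch into (((Q ∨ P) ↔ (¬R ∨ ¬P)) ∨ ¬Q)  //  ¬S.
          branch 1.1.1 (add (((Q ∨ P) ↔ (¬R ∨ ¬P)) ∨ ¬Q)):
            ¬((Q → (P ∨ R)) ∧ R): β-rule — branch into ¬(Q → (P ∨ R))  //  ¬R.
              branch 1.1.1.1 (add ¬(Q → (P ∨ R))):
                ¬(Q → (P ∨ R)): α-rule — add Q, ¬(P ∨ R).
                ¬(P ∨ R): α-rule — add ¬P, ¬R.
                (((Q ∨ P) ↔ (¬R ∨ ¬P)) ∨ ¬Q): β-rule — branch into ((Q ∨ P) ↔ (¬R ∨ ¬P))  //  ¬Q.
                  branch 1.1.1.1.1 (add ((Q ∨ P) ↔ (¬R ∨ ¬P))):
                    ((Q ∨ P) ↔ (¬R ∨ ¬P)): β-rule — branch into (Q ∨ P), (¬R ∨ ¬P)  //  ¬(Q ∨ P), ¬(¬R ∨ ¬P).
                      branch 1.1.1.1.1.1 (add (Q ∨ P), (¬R ∨ ¬P)):
                        (Q ∨ P): β-rule — branch into Q  //  P.
                          branch 1.1.1.1.1.1.1 (add Q):
                            (¬R ∨ ¬P): β-rule — branch into ¬R  //  ¬P.
                              branch 1.1.1.1.1.1.1.1 (add ¬R):
                                ○ open, literals {P=false, Q=true, R=false}.
                              branch 1.1.1.1.1.1.1.2 (add ¬P):
                                ○ open, literals {P=false, Q=true, R=false}.
                          branch 1.1.1.1.1.1.2 (add P):
                            × closes — contains both P and ¬P.
                      branch 1.1.1.1.1.2 (add ¬(Q ∨ P), ¬(¬R ∨ ¬P)):
                        ¬(Q ∨ P): α-rule — add ¬Q, ¬P.
                        × closes — contains both Q and ¬Q.
                  branch 1.1.1.1.2 (add ¬Q):
                    × closes — contains both Q and ¬Q.
              branch 1.1.1.2 (add ¬R):
                (((Q ∨ P) ↔ (¬R ∨ ¬P)) ∨ ¬Q): β-rule — branch into ((Q ∨ P) ↔ (¬R ∨ ¬P))  //  ¬Q.
                  branch 1.1.1.2.1 (add ((Q ∨ P) ↔ (¬R ∨ ¬P))):
                    ((Q ∨ P) ↔ (¬R ∨ ¬P)): β-rule — branch into (Q ∨ P), (¬R ∨ ¬P)  //  ¬(Q ∨ P), ¬(¬R ∨ ¬P).
                      branch 1.1.1.2.1.1 (add (Q ∨ P), (¬R ∨ ¬P)):
                        (Q ∨ P): β-rule — branch into Q  //  P.
                          branch 1.1.1.2.1.1.1 (add Q):
                            (¬R ∨ ¬P): β-rule — branch into ¬R  //  ¬P.
                              branch 1.1.1.2.1.1.1.1 (add ¬R):
                                ○ open, literals {P=false, Q=true, R=false}.
                              branch 1.1.1.2.1.1.1.2 (add ¬P):
                                ○ open, literals {P=false, Q=true, R=false}.
                          branch 1.1.1.2.1.1.2 (add P):
                            × closes — contains both P and ¬P.
                      branch 1.1.1.2.1.2 (add ¬(Q ∨ P), ¬(¬R ∨ ¬P)):
                        ¬(Q ∨ P): α-rule — add ¬Q, ¬P.
                        ¬(¬R ∨ ¬P): α-rule — add ¬¬R, ¬¬P.
                        × closes — contains both R and ¬R.
                  branch 1.1.1.2.2 (add ¬Q):
                    ○ open, literals {P=false, Q=false, R=false}.
          branch 1.1.2 (add ¬S):
            ¬((Q → (P ∨ R)) ∧ R): β-rule — branch into ¬(Q → (P ∨ R))  //  ¬R.
              branch 1.1.2.1 (add ¬(Q → (P ∨ R))):
                ¬(Q → (P ∨ R)): α-rule — add Q, ¬(P ∨ R).
                ¬(P ∨ R): α-rule — add ¬P, ¬R.
                ○ open, literals {P=false, Q=true, R=false, S=false}.
              branch 1.1.2.2 (add ¬R):
                ○ open, literals {P=false, R=false, S=false}.
      branch 1.2 (add P):
        ((((Q ∨ P) ↔ (¬R ∨ ¬P)) ∨ ¬Q) ∨ ¬S): β-rule — branch into (((Q ∨ P) ↔ (¬R ∨ ¬P)) ∨ ¬Q)  //  ¬S.
          branch 1.2.1 (add (((Q ∨ P) ↔ (¬R ∨ ¬P)) ∨ ¬Q)):
            (((Q ∨ P) ↔ (¬R ∨ ¬P)) ∨ ¬Q): β-rule — branch into ((Q ∨ P) ↔ (¬R ∨ ¬P))  //  ¬Q.
              branch 1.2.1.1 (add ((Q ∨ P) ↔ (¬R ∨ ¬P))):
                ((Q ∨ P) ↔ (¬R ∨ ¬P)): β-rule — branch into (Q ∨ P), (¬R ∨ ¬P)  //  ¬(Q ∨ P), ¬(¬R ∨ ¬P).
                  branch 1.2.1.1.1 (add (Q ∨ P), (¬R ∨ ¬P)):
                    (Q ∨ P): β-rule — branch into Q  //  P.
                      branch 1.2.1.1.1.1 (add Q):
                        (¬R ∨ ¬P): β-rule — branch into ¬R  //  ¬P.
                          branch 1.2.1.1.1.1.1 (add ¬R):
                            ○ open, literals {P=true, Q=true, R=false}.
                          branch 1.2.1.1.1.1.2 (add ¬P):
                            × closes — contains both P and ¬P.
                      branch 1.2.1.1.1.2 (add P):
                        (¬R ∨ ¬P): β-rule — branch into ¬R  //  ¬P.
                          branch 1.2.1.1.1.2.1 (add ¬R):
                            ○ open, literals {P=true, R=false}.
                          branch 1.2.1.1.1.2.2 (add ¬P):
                            × closes — contains both P and ¬P.
                  branch 1.2.1.1.2 (add ¬(Q ∨ P), ¬(¬R ∨ ¬P)):
                    ¬(Q ∨ P): α-rule — add ¬Q, ¬P.
                    × closes — contains both P and ¬P.
              branch 1.2.1.2 (add ¬Q):
                ○ open, literals {P=true, Q=false}.
          branch 1.2.2 (add ¬S):
            ○ open, literals {P=true, S=false}.
  branch 2 (add ¬S):
    ((P ∨ ((Q → (P ∨ R)) ∧ R)) → P): β-rule — branch into ¬(P ∨ ((Q → (P ∨ R)) ∧ R))  //  P.
      branch 2.1 (add ¬(P ∨ ((Q → (P ∨ R)) ∧ R))):
        ¬(P ∨ ((Q → (P ∨ R)) ∧ R)): α-rule — add ¬P, ¬((Q → (P ∨ R)) ∧ R).
        ¬((Q → (P ∨ R)) ∧ R): β-rule — branch into ¬(Q → (P ∨ R))  //  ¬R.
          branch 2.1.1 (add ¬(Q → (P ∨ R))):
            ¬(Q → (P ∨ R)): α-rule — add Q, ¬(P ∨ R).
            ¬(P ∨ R): α-rule — add ¬P, ¬R.
            ○ open, literals {P=false, Q=true, R=false, S=false}.
          branch 2.1.2 (add ¬R):
            ○ open, literals {P=false, R=false, S=false}.
      branch 2.2 (add P):
        ○ open, literals {P=true, S=false}.
8 branches closed, 14 open.
An open branch gives a satisfying assignment: P=false, Q=true, R=false.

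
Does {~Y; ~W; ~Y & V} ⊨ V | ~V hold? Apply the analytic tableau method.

Yes

Initial set: {~Y; ~W; (~Y & V); ~(V | ~V)}.
(~Y & V): α-rule — add ~Y, V.
~(V | ~V): α-rule — add ~V, ~~V.
× closes — contains both V and ~V.
All 1 branch closes.
Every branch closed, so the premises entail the conclusion.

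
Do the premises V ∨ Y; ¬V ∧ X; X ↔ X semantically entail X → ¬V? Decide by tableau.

Initial set: {T (V ∨ Y); T (¬V ∧ X); T (X ↔ X); F (X → ¬V)}.
T (¬V ∧ X): α-rule — add T ¬V, T X.
F (X → ¬V): α-rule — add T X, F ¬V.
× closes — contains both V and ¬V.
All 1 branch closes.
Every branch closed, so the premises entail the conclusion.

Yes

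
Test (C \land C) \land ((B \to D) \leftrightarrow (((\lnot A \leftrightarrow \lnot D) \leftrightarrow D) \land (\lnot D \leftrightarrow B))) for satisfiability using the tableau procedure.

Satisfiable

Initial set: {((C \land C) \land ((B \to D) \leftrightarrow (((\lnot A \leftrightarrow \lnot D) \leftrightarrow D) \land (\lnot D \leftrightarrow B))))}.
((C \land C) \land ((B \to D) \leftrightarrow (((\lnot A \leftrightarrow \lnot D) \leftrightarrow D) \land (\lnot D \leftrightarrow B)))): α-rule — add (C \land C), ((B \to D) \leftrightarrow (((\lnot A \leftrightarrow \lnot D) \leftrightarrow D) \land (\lnot D \leftrightarrow B))).
(C \land C): α-rule — add C, C.
((B \to D) \leftrightarrow (((\lnot A \leftrightarrow \lnot D) \leftrightarrow D) \land (\lnot D \leftrightarrow B))): β-rule — branch into (B \to D), (((\lnot A \leftrightarrow \lnot D) \leftrightarrow D) \land (\lnot D \leftrightarrow B))  //  \lnot (B \to D), \lnot (((\lnot A \leftrightarrow \lnot D) \leftrightarrow D) \land (\lnot D \leftrightarrow B)).
  branch 1 (add (B \to D), (((\lnot A \leftrightarrow \lnot D) \leftrightarrow D) \land (\lnot D \leftrightarrow B))):
    (((\lnot A \leftrightarrow \lnot D) \leftrightarrow D) \land (\lnot D \leftrightarrow B)): α-rule — add ((\lnot A \leftrightarrow \lnot D) \leftrightarrow D), (\lnot D \leftrightarrow B).
    (B \to D): β-rule — branch into \lnot B  //  D.
      branch 1.1 (add \lnot B):
        ((\lnot A \leftrightarrow \lnot D) \leftrightarrow D): β-rule — branch into (\lnot A \leftrightarrow \lnot D), D  //  \lnot (\lnot A \leftrightarrow \lnot D), \lnot D.
          branch 1.1.1 (add (\lnot A \leftrightarrow \lnot D), D):
            (\lnot D \leftrightarrow B): β-rule — branch into \lnot D, B  //  \lnot \lnot D, \lnot B.
              branch 1.1.1.1 (add \lnot D, B):
                × closes — contains both D and \lnot D.
              branch 1.1.1.2 (add \lnot \lnot D, \lnot B):
                (\lnot A \leftrightarrow \lnot D): β-rule — branch into \lnot A, \lnot D  //  \lnot \lnot A, \lnot \lnot D.
                  branch 1.1.1.2.1 (add \lnot A, \lnot D):
                    × closes — contains both D and \lnot D.
                  branch 1.1.1.2.2 (add \lnot \lnot A, \lnot \lnot D):
                    ○ open, literals {A=true, B=false, C=true, D=true}.
          branch 1.1.2 (add \lnot (\lnot A \leftrightarrow \lnot D), \lnot D):
            (\lnot D \leftrightarrow B): β-rule — branch into \lnot D, B  //  \lnot \lnot D, \lnot B.
              branch 1.1.2.1 (add \lnot D, B):
                × closes — contains both B and \lnot B.
              branch 1.1.2.2 (add \lnot \lnot D, \lnot B):
                × closes — contains both D and \lnot D.
      branch 1.2 (add D):
        ((\lnot A \leftrightarrow \lnot D) \leftrightarrow D): β-rule — branch into (\lnot A \leftrightarrow \lnot D), D  //  \lnot (\lnot A \leftrightarrow \lnot D), \lnot D.
          branch 1.2.1 (add (\lnot A \leftrightarrow \lnot D), D):
            (\lnot D \leftrightarrow B): β-rule — branch into \lnot D, B  //  \lnot \lnot D, \lnot B.
              branch 1.2.1.1 (add \lnot D, B):
                × closes — contains both D and \lnot D.
              branch 1.2.1.2 (add \lnot \lnot D, \lnot B):
                (\lnot A \leftrightarrow \lnot D): β-rule — branch into \lnot A, \lnot D  //  \lnot \lnot A, \lnot \lnot D.
                  branch 1.2.1.2.1 (add \lnot A, \lnot D):
                    × closes — contains both D and \lnot D.
                  branch 1.2.1.2.2 (add \lnot \lnot A, \lnot \lnot D):
                    ○ open, literals {A=true, B=false, C=true, D=true}.
          branch 1.2.2 (add \lnot (\lnot A \leftrightarrow \lnot D), \lnot D):
            × closes — contains both D and \lnot D.
  branch 2 (add \lnot (B \to D), \lnot (((\lnot A \leftrightarrow \lnot D) \leftrightarrow D) \land (\lnot D \leftrightarrow B))):
    \lnot (B \to D): α-rule — add B, \lnot D.
    \lnot (((\lnot A \leftrightarrow \lnot D) \leftrightarrow D) \land (\lnot D \leftrightarrow B)): β-rule — branch into \lnot ((\lnot A \leftrightarrow \lnot D) \leftrightarrow D)  //  \lnot (\lnot D \leftrightarrow B).
      branch 2.1 (add \lnot ((\lnot A \leftrightarrow \lnot D) \leftrightarrow D)):
        \lnot ((\lnot A \leftrightarrow \lnot D) \leftrightarrow D): β-rule — branch into (\lnot A \leftrightarrow \lnot D), \lnot D  //  \lnot (\lnot A \leftrightarrow \lnot D), D.
          branch 2.1.1 (add (\lnot A \leftrightarrow \lnot D), \lnot D):
            (\lnot A \leftrightarrow \lnot D): β-rule — branch into \lnot A, \lnot D  //  \lnot \lnot A, \lnot \lnot D.
              branch 2.1.1.1 (add \lnot A, \lnot D):
                ○ open, literals {A=false, B=true, C=true, D=false}.
              branch 2.1.1.2 (add \lnot \lnot A, \lnot \lnot D):
                × closes — contains both D and \lnot D.
          branch 2.1.2 (add \lnot (\lnot A \leftrightarrow \lnot D), D):
            × closes — contains both D and \lnot D.
      branch 2.2 (add \lnot (\lnot D \leftrightarrow B)):
        \lnot (\lnot D \leftrightarrow B): β-rule — branch into \lnot D, \lnot B  //  \lnot \lnot D, B.
          branch 2.2.1 (add \lnot D, \lnot B):
            × closes — contains both B and \lnot B.
          branch 2.2.2 (add \lnot \lnot D, B):
            × closes — contains both D and \lnot D.
11 branches closed, 3 open.
An open branch gives a satisfying assignment: A=true, B=false, C=true, D=true.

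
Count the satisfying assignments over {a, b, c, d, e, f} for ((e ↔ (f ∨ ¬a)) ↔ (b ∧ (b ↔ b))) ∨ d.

Initial set: {(((e ↔ (f ∨ ¬a)) ↔ (b ∧ (b ↔ b))) ∨ d)}.
(((e ↔ (f ∨ ¬a)) ↔ (b ∧ (b ↔ b))) ∨ d): β-rule — branch into ((e ↔ (f ∨ ¬a)) ↔ (b ∧ (b ↔ b)))  //  d.
  branch 1 (add ((e ↔ (f ∨ ¬a)) ↔ (b ∧ (b ↔ b)))):
    ((e ↔ (f ∨ ¬a)) ↔ (b ∧ (b ↔ b))): β-rule — branch into (e ↔ (f ∨ ¬a)), (b ∧ (b ↔ b))  //  ¬(e ↔ (f ∨ ¬a)), ¬(b ∧ (b ↔ b)).
      branch 1.1 (add (e ↔ (f ∨ ¬a)), (b ∧ (b ↔ b))):
        (b ∧ (b ↔ b)): α-rule — add b, (b ↔ b).
        (e ↔ (f ∨ ¬a)): β-rule — branch into e, (f ∨ ¬a)  //  ¬e, ¬(f ∨ ¬a).
          branch 1.1.1 (add e, (f ∨ ¬a)):
            (b ↔ b): β-rule — branch into b, b  //  ¬b, ¬b.
              branch 1.1.1.1 (add b, b):
                (f ∨ ¬a): β-rule — branch into f  //  ¬a.
                  branch 1.1.1.1.1 (add f):
                    ○ open, literals {b=1, e=1, f=1}.
                  branch 1.1.1.1.2 (add ¬a):
                    ○ open, literals {a=0, b=1, e=1}.
              branch 1.1.1.2 (add ¬b, ¬b):
                × closes — contains both b and ¬b.
          branch 1.1.2 (add ¬e, ¬(f ∨ ¬a)):
            ¬(f ∨ ¬a): α-rule — add ¬f, ¬¬a.
            (b ↔ b): β-rule — branch into b, b  //  ¬b, ¬b.
              branch 1.1.2.1 (add b, b):
                ○ open, literals {a=1, b=1, e=0, f=0}.
              branch 1.1.2.2 (add ¬b, ¬b):
                × closes — contains both b and ¬b.
      branch 1.2 (add ¬(e ↔ (f ∨ ¬a)), ¬(b ∧ (b ↔ b))):
        ¬(e ↔ (f ∨ ¬a)): β-rule — branch into e, ¬(f ∨ ¬a)  //  ¬e, (f ∨ ¬a).
          branch 1.2.1 (add e, ¬(f ∨ ¬a)):
            ¬(f ∨ ¬a): α-rule — add ¬f, ¬¬a.
            ¬(b ∧ (b ↔ b)): β-rule — branch into ¬b  //  ¬(b ↔ b).
              branch 1.2.1.1 (add ¬b):
                ○ open, literals {a=1, b=0, e=1, f=0}.
              branch 1.2.1.2 (add ¬(b ↔ b)):
                ¬(b ↔ b): β-rule — branch into b, ¬b  //  ¬b, b.
                  branch 1.2.1.2.1 (add b, ¬b):
                    × closes — contains both b and ¬b.
                  branch 1.2.1.2.2 (add ¬b, b):
                    × closes — contains both b and ¬b.
          branch 1.2.2 (add ¬e, (f ∨ ¬a)):
            ¬(b ∧ (b ↔ b)): β-rule — branch into ¬b  //  ¬(b ↔ b).
              branch 1.2.2.1 (add ¬b):
                (f ∨ ¬a): β-rule — branch into f  //  ¬a.
                  branch 1.2.2.1.1 (add f):
                    ○ open, literals {b=0, e=0, f=1}.
                  branch 1.2.2.1.2 (add ¬a):
                    ○ open, literals {a=0, b=0, e=0}.
              branch 1.2.2.2 (add ¬(b ↔ b)):
                (f ∨ ¬a): β-rule — branch into f  //  ¬a.
                  branch 1.2.2.2.1 (add f):
                    ¬(b ↔ b): β-rule — branch into b, ¬b  //  ¬b, b.
                      branch 1.2.2.2.1.1 (add b, ¬b):
                        × closes — contains both b and ¬b.
                      branch 1.2.2.2.1.2 (add ¬b, b):
                        × closes — contains both b and ¬b.
                  branch 1.2.2.2.2 (add ¬a):
                    ¬(b ↔ b): β-rule — branch into b, ¬b  //  ¬b, b.
                      branch 1.2.2.2.2.1 (add b, ¬b):
                        × closes — contains both b and ¬b.
                      branch 1.2.2.2.2.2 (add ¬b, b):
                        × closes — contains both b and ¬b.
  branch 2 (add d):
    ○ open, literals {d=1}.
8 branches closed, 7 open.
Each open branch fixes some atoms; the unmentioned ones are free. Counting distinct full assignments: branch {b=1, e=1, f=1} (a, c, d) contributes 8 new; branch {a=0, b=1, e=1} (c, d, f) contributes 4 new; branch {a=1, b=1, e=0, f=0} (c, d) contributes 4 new; branch {a=1, b=0, e=1, f=0} (c, d) contributes 4 new; branch {b=0, e=0, f=1} (a, c, d) contributes 8 new; branch {a=0, b=0, e=0} (c, d, f) contributes 4 new; branch {d=1} (a, b, c, e, f) contributes 16 new. Total: 48.

48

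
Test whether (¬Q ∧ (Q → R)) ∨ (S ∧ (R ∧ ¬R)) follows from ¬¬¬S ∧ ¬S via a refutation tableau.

Initial set: {T (¬¬¬S ∧ ¬S); F ((¬Q ∧ (Q → R)) ∨ (S ∧ (R ∧ ¬R)))}.
T (¬¬¬S ∧ ¬S): α-rule — add T ¬¬¬S, T ¬S.
F ((¬Q ∧ (Q → R)) ∨ (S ∧ (R ∧ ¬R))): α-rule — add F (¬Q ∧ (Q → R)), F (S ∧ (R ∧ ¬R)).
T ¬¬¬S: drop double negation, giving T ¬S.
F (¬Q ∧ (Q → R)): β-rule — branch into F ¬Q  //  F (Q → R).
  branch 1 (add F ¬Q):
    F (S ∧ (R ∧ ¬R)): β-rule — branch into F S  //  F (R ∧ ¬R).
      branch 1.1 (add F S):
        ○ open, literals {Q=T, S=F}.
      branch 1.2 (add F (R ∧ ¬R)):
        F (R ∧ ¬R): β-rule — branch into F R  //  F ¬R.
          branch 1.2.1 (add F R):
            ○ open, literals {Q=T, R=F, S=F}.
          branch 1.2.2 (add F ¬R):
            ○ open, literals {Q=T, R=T, S=F}.
  branch 2 (add F (Q → R)):
    F (Q → R): α-rule — add T Q, F R.
    F (S ∧ (R ∧ ¬R)): β-rule — branch into F S  //  F (R ∧ ¬R).
      branch 2.1 (add F S):
        ○ open, literals {Q=T, R=F, S=F}.
      branch 2.2 (add F (R ∧ ¬R)):
        F (R ∧ ¬R): β-rule — branch into F R  //  F ¬R.
          branch 2.2.1 (add F R):
            ○ open, literals {Q=T, R=F, S=F}.
          branch 2.2.2 (add F ¬R):
            × closes — contains both R and ¬R.
1 branch closed, 5 open.
An open branch gives a countermodel: Q=T, S=F (unmentioned atoms arbitrary); the premises hold there but the conclusion fails.

No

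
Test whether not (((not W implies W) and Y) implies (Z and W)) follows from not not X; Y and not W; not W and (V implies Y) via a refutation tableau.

No

Initial set: {not not X; (Y and not W); (not W and (V implies Y)); not not (((not W implies W) and Y) implies (Z and W))}.
not not X: drop double negation, giving X.
(Y and not W): α-rule — add Y, not W.
(not W and (V implies Y)): α-rule — add not W, (V implies Y).
not not (((not W implies W) and Y) implies (Z and W)): β-rule — branch into not ((not W implies W) and Y)  //  (Z and W).
  branch 1 (add not ((not W implies W) and Y)):
    (V implies Y): β-rule — branch into not V  //  Y.
      branch 1.1 (add not V):
        not ((not W implies W) and Y): β-rule — branch into not (not W implies W)  //  not Y.
          branch 1.1.1 (add not (not W implies W)):
            not (not W implies W): α-rule — add not W, not W.
            ○ open, literals {V=0, W=0, X=1, Y=1}.
          branch 1.1.2 (add not Y):
            × closes — contains both Y and not Y.
      branch 1.2 (add Y):
        not ((not W implies W) and Y): β-rule — branch into not (not W implies W)  //  not Y.
          branch 1.2.1 (add not (not W implies W)):
            not (not W implies W): α-rule — add not W, not W.
            ○ open, literals {W=0, X=1, Y=1}.
          branch 1.2.2 (add not Y):
            × closes — contains both Y and not Y.
  branch 2 (add (Z and W)):
    (Z and W): α-rule — add Z, W.
    × closes — contains both W and not W.
3 branches closed, 2 open.
An open branch gives a countermodel: V=0, W=0, X=1, Y=1 (unmentioned atoms arbitrary); the premises hold there but the conclusion fails.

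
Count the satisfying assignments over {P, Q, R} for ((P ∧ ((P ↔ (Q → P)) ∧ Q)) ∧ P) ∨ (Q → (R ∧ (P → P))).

Initial set: {(((P ∧ ((P ↔ (Q → P)) ∧ Q)) ∧ P) ∨ (Q → (R ∧ (P → P))))}.
(((P ∧ ((P ↔ (Q → P)) ∧ Q)) ∧ P) ∨ (Q → (R ∧ (P → P)))): β-rule — branch into ((P ∧ ((P ↔ (Q → P)) ∧ Q)) ∧ P)  //  (Q → (R ∧ (P → P))).
  branch 1 (add ((P ∧ ((P ↔ (Q → P)) ∧ Q)) ∧ P)):
    ((P ∧ ((P ↔ (Q → P)) ∧ Q)) ∧ P): α-rule — add (P ∧ ((P ↔ (Q → P)) ∧ Q)), P.
    (P ∧ ((P ↔ (Q → P)) ∧ Q)): α-rule — add P, ((P ↔ (Q → P)) ∧ Q).
    ((P ↔ (Q → P)) ∧ Q): α-rule — add (P ↔ (Q → P)), Q.
    (P ↔ (Q → P)): β-rule — branch into P, (Q → P)  //  ¬P, ¬(Q → P).
      branch 1.1 (add P, (Q → P)):
        (Q → P): β-rule — branch into ¬Q  //  P.
          branch 1.1.1 (add ¬Q):
            × closes — contains both Q and ¬Q.
          branch 1.1.2 (add P):
            ○ open, literals {P=true, Q=true}.
      branch 1.2 (add ¬P, ¬(Q → P)):
        × closes — contains both P and ¬P.
  branch 2 (add (Q → (R ∧ (P → P)))):
    (Q → (R ∧ (P → P))): β-rule — branch into ¬Q  //  (R ∧ (P → P)).
      branch 2.1 (add ¬Q):
        ○ open, literals {Q=false}.
      branch 2.2 (add (R ∧ (P → P))):
        (R ∧ (P → P)): α-rule — add R, (P → P).
        (P → P): β-rule — branch into ¬P  //  P.
          branch 2.2.1 (add ¬P):
            ○ open, literals {P=false, R=true}.
          branch 2.2.2 (add P):
            ○ open, literals {P=true, R=true}.
2 branches closed, 4 open.
Each open branch fixes some atoms; the unmentioned ones are free. Counting distinct full assignments: branch {P=true, Q=true} (R) contributes 2 new; branch {Q=false} (P, R) contributes 4 new; branch {P=false, R=true} (Q) contributes 1 new; branch {P=true, R=true} (Q) contributes 0 new. Total: 7.

7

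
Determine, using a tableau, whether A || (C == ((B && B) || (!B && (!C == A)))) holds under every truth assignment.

Not valid

Assume the negation and expand:
Initial set: {!(A || (C == ((B && B) || (!B && (!C == A)))))}.
!(A || (C == ((B && B) || (!B && (!C == A))))): α-rule — add !A, !(C == ((B && B) || (!B && (!C == A)))).
!(C == ((B && B) || (!B && (!C == A)))): β-rule — branch into C, !((B && B) || (!B && (!C == A)))  //  !C, ((B && B) || (!B && (!C == A))).
  branch 1 (add C, !((B && B) || (!B && (!C == A)))):
    !((B && B) || (!B && (!C == A))): α-rule — add !(B && B), !(!B && (!C == A)).
    !(B && B): β-rule — branch into !B  //  !B.
      branch 1.1 (add !B):
        !(!B && (!C == A)): β-rule — branch into !!B  //  !(!C == A).
          branch 1.1.1 (add !!B):
            × closes — contains both B and !B.
          branch 1.1.2 (add !(!C == A)):
            !(!C == A): β-rule — branch into !C, !A  //  !!C, A.
              branch 1.1.2.1 (add !C, !A):
                × closes — contains both C and !C.
              branch 1.1.2.2 (add !!C, A):
                × closes — contains both A and !A.
      branch 1.2 (add !B):
        !(!B && (!C == A)): β-rule — branch into !!B  //  !(!C == A).
          branch 1.2.1 (add !!B):
            × closes — contains both B and !B.
          branch 1.2.2 (add !(!C == A)):
            !(!C == A): β-rule — branch into !C, !A  //  !!C, A.
              branch 1.2.2.1 (add !C, !A):
                × closes — contains both C and !C.
              branch 1.2.2.2 (add !!C, A):
                × closes — contains both A and !A.
  branch 2 (add !C, ((B && B) || (!B && (!C == A)))):
    ((B && B) || (!B && (!C == A))): β-rule — branch into (B && B)  //  (!B && (!C == A)).
      branch 2.1 (add (B && B)):
        (B && B): α-rule — add B, B.
        ○ open, literals {A=0, B=1, C=0}.
      branch 2.2 (add (!B && (!C == A))):
        (!B && (!C == A)): α-rule — add !B, (!C == A).
        (!C == A): β-rule — branch into !C, A  //  !!C, !A.
          branch 2.2.1 (add !C, A):
            × closes — contains both A and !A.
          branch 2.2.2 (add !!C, !A):
            × closes — contains both C and !C.
8 branches closed, 1 open.
An open branch gives a countermodel: A=0, B=1, C=0 (unmentioned atoms arbitrary); under it the original formula is false.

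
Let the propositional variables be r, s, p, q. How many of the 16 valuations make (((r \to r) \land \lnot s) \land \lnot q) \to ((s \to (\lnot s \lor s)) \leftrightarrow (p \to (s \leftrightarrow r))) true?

Initial set: {((((r \to r) \land \lnot s) \land \lnot q) \to ((s \to (\lnot s \lor s)) \leftrightarrow (p \to (s \leftrightarrow r))))}.
((((r \to r) \land \lnot s) \land \lnot q) \to ((s \to (\lnot s \lor s)) \leftrightarrow (p \to (s \leftrightarrow r)))): β-rule — branch into \lnot (((r \to r) \land \lnot s) \land \lnot q)  //  ((s \to (\lnot s \lor s)) \leftrightarrow (p \to (s \leftrightarrow r))).
  branch 1 (add \lnot (((r \to r) \land \lnot s) \land \lnot q)):
    \lnot (((r \to r) \land \lnot s) \land \lnot q): β-rule — branch into \lnot ((r \to r) \land \lnot s)  //  \lnot \lnot q.
      branch 1.1 (add \lnot ((r \to r) \land \lnot s)):
        \lnot ((r \to r) \land \lnot s): β-rule — branch into \lnot (r \to r)  //  \lnot \lnot s.
          branch 1.1.1 (add \lnot (r \to r)):
            \lnot (r \to r): α-rule — add r, \lnot r.
            × closes — contains both r and \lnot r.
          branch 1.1.2 (add \lnot \lnot s):
            ○ open, literals {s=T}.
      branch 1.2 (add \lnot \lnot q):
        ○ open, literals {q=T}.
  branch 2 (add ((s \to (\lnot s \lor s)) \leftrightarrow (p \to (s \leftrightarrow r)))):
    ((s \to (\lnot s \lor s)) \leftrightarrow (p \to (s \leftrightarrow r))): β-rule — branch into (s \to (\lnot s \lor s)), (p \to (s \leftrightarrow r))  //  \lnot (s \to (\lnot s \lor s)), \lnot (p \to (s \leftrightarrow r)).
      branch 2.1 (add (s \to (\lnot s \lor s)), (p \to (s \leftrightarrow r))):
        (s \to (\lnot s \lor s)): β-rule — branch into \lnot s  //  (\lnot s \lor s).
          branch 2.1.1 (add \lnot s):
            (p \to (s \leftrightarrow r)): β-rule — branch into \lnot p  //  (s \leftrightarrow r).
              branch 2.1.1.1 (add \lnot p):
                ○ open, literals {p=F, s=F}.
              branch 2.1.1.2 (add (s \leftrightarrow r)):
                (s \leftrightarrow r): β-rule — branch into s, r  //  \lnot s, \lnot r.
                  branch 2.1.1.2.1 (add s, r):
                    × closes — contains both s and \lnot s.
                  branch 2.1.1.2.2 (add \lnot s, \lnot r):
                    ○ open, literals {r=F, s=F}.
          branch 2.1.2 (add (\lnot s \lor s)):
            (p \to (s \leftrightarrow r)): β-rule — branch into \lnot p  //  (s \leftrightarrow r).
              branch 2.1.2.1 (add \lnot p):
                (\lnot s \lor s): β-rule — branch into \lnot s  //  s.
                  branch 2.1.2.1.1 (add \lnot s):
                    ○ open, literals {p=F, s=F}.
                  branch 2.1.2.1.2 (add s):
                    ○ open, literals {p=F, s=T}.
              branch 2.1.2.2 (add (s \leftrightarrow r)):
                (\lnot s \lor s): β-rule — branch into \lnot s  //  s.
                  branch 2.1.2.2.1 (add \lnot s):
                    (s \leftrightarrow r): β-rule — branch into s, r  //  \lnot s, \lnot r.
                      branch 2.1.2.2.1.1 (add s, r):
                        × closes — contains both s and \lnot s.
                      branch 2.1.2.2.1.2 (add \lnot s, \lnot r):
                        ○ open, literals {r=F, s=F}.
                  branch 2.1.2.2.2 (add s):
                    (s \leftrightarrow r): β-rule — branch into s, r  //  \lnot s, \lnot r.
                      branch 2.1.2.2.2.1 (add s, r):
                        ○ open, literals {r=T, s=T}.
                      branch 2.1.2.2.2.2 (add \lnot s, \lnot r):
                        × closes — contains both s and \lnot s.
      branch 2.2 (add \lnot (s \to (\lnot s \lor s)), \lnot (p \to (s \leftrightarrow r))):
        \lnot (s \to (\lnot s \lor s)): α-rule — add s, \lnot (\lnot s \lor s).
        \lnot (p \to (s \leftrightarrow r)): α-rule — add p, \lnot (s \leftrightarrow r).
        \lnot (\lnot s \lor s): α-rule — add \lnot \lnot s, \lnot s.
        × closes — contains both s and \lnot s.
5 branches closed, 8 open.
Each open branch fixes some atoms; the unmentioned ones are free. Counting distinct full assignments: branch {s=T} (r, p, q) contributes 8 new; branch {q=T} (r, s, p) contributes 4 new; branch {p=F, s=F} (r, q) contributes 2 new; branch {r=F, s=F} (p, q) contributes 1 new; branch {p=F, s=F} (r, q) contributes 0 new; branch {p=F, s=T} (r, q) contributes 0 new; branch {r=F, s=F} (p, q) contributes 0 new; branch {r=T, s=T} (p, q) contributes 0 new. Total: 15.

15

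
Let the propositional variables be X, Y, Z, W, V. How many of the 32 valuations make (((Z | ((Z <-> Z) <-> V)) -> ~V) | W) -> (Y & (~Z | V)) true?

16

Initial set: {T ((((Z | ((Z <-> Z) <-> V)) -> ~V) | W) -> (Y & (~Z | V)))}.
T ((((Z | ((Z <-> Z) <-> V)) -> ~V) | W) -> (Y & (~Z | V))): β-rule — branch into F (((Z | ((Z <-> Z) <-> V)) -> ~V) | W)  //  T (Y & (~Z | V)).
  branch 1 (add F (((Z | ((Z <-> Z) <-> V)) -> ~V) | W)):
    F (((Z | ((Z <-> Z) <-> V)) -> ~V) | W): α-rule — add F ((Z | ((Z <-> Z) <-> V)) -> ~V), F W.
    F ((Z | ((Z <-> Z) <-> V)) -> ~V): α-rule — add T (Z | ((Z <-> Z) <-> V)), F ~V.
    T (Z | ((Z <-> Z) <-> V)): β-rule — branch into T Z  //  T ((Z <-> Z) <-> V).
      branch 1.1 (add T Z):
        ○ open, literals {V=T, W=F, Z=T}.
      branch 1.2 (add T ((Z <-> Z) <-> V)):
        T ((Z <-> Z) <-> V): β-rule — branch into T (Z <-> Z), T V  //  F (Z <-> Z), F V.
          branch 1.2.1 (add T (Z <-> Z), T V):
            T (Z <-> Z): β-rule — branch into T Z, T Z  //  F Z, F Z.
              branch 1.2.1.1 (add T Z, T Z):
                ○ open, literals {V=T, W=F, Z=T}.
              branch 1.2.1.2 (add F Z, F Z):
                ○ open, literals {V=T, W=F, Z=F}.
          branch 1.2.2 (add F (Z <-> Z), F V):
            × closes — contains both V and ~V.
  branch 2 (add T (Y & (~Z | V))):
    T (Y & (~Z | V)): α-rule — add T Y, T (~Z | V).
    T (~Z | V): β-rule — branch into T ~Z  //  T V.
      branch 2.1 (add T ~Z):
        ○ open, literals {Y=T, Z=F}.
      branch 2.2 (add T V):
        ○ open, literals {V=T, Y=T}.
1 branch closed, 5 open.
Each open branch fixes some atoms; the unmentioned ones are free. Counting distinct full assignments: branch {V=T, W=F, Z=T} (X, Y) contributes 4 new; branch {V=T, W=F, Z=T} (X, Y) contributes 0 new; branch {V=T, W=F, Z=F} (X, Y) contributes 4 new; branch {Y=T, Z=F} (X, W, V) contributes 6 new; branch {V=T, Y=T} (X, Z, W) contributes 2 new. Total: 16.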